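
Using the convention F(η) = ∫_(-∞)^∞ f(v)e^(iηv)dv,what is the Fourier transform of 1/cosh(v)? pi/cosh(pi * η/2)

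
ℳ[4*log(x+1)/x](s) -4*pi*csc(pi*s)/(s - 1)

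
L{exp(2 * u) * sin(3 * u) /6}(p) 1/(2 * ((p - 2) ^2 + 9) ) 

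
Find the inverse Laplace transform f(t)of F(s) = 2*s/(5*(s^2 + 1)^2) t*sin(t)/5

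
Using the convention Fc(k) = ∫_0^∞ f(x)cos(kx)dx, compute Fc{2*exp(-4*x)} 8/(k^2 + 16)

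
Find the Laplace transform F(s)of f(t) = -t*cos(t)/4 (1 - s^2)/(4*(s^2 + 1)^2)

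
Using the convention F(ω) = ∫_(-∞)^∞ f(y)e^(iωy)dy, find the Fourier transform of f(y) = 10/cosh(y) 10*pi/cosh(pi*ω/2)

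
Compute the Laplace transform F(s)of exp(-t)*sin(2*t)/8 1/(4*((s + 1)^2 + 4))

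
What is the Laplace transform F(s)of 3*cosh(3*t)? 3*s/(s^2 - 9)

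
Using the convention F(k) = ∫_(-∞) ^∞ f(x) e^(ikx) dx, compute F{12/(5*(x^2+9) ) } 4*pi*exp(-3*Abs(k) ) /5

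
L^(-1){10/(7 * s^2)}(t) 10 * t/7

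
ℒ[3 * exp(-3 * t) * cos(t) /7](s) 3 * (s + 3) /(7 * ((s + 3) ^2 + 1) ) 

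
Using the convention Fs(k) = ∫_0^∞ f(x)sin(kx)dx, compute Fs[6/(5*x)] 3*pi/5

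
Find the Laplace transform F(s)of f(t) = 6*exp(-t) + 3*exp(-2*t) 6/(s + 1) + 3/(s + 2)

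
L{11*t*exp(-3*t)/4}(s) 11/(4*(s + 3)^2)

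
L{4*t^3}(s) 24/s^4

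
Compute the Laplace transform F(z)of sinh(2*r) 2/(z^2 - 4)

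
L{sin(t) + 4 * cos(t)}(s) 1/(s^2 + 1) + 4 * s/(s^2 + 1)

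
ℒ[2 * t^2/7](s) 4/(7 * s^3)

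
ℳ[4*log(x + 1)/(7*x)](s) -4*pi*csc(pi*s)/(7*s - 7)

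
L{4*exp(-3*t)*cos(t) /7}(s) 4*(s + 3) /(7*((s + 3) ^2 + 1) ) 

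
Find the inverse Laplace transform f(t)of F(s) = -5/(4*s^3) -5*t^2/8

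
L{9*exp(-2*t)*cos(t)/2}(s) 9*(s + 2)/(2*((s + 2)^2 + 1))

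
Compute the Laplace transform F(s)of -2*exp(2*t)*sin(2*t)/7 -4/(7*(s - 2)^2+28)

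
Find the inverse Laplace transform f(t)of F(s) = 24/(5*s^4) 4*t^3/5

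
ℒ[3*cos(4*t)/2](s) 3*s/(2*(s^2 + 16))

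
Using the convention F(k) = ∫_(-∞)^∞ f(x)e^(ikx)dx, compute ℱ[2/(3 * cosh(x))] 2 * pi/(3 * cosh(pi * k/2))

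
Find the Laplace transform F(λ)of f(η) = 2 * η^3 12/λ^4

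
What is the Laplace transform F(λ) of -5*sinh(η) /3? -5/(3*λ^2 - 3) 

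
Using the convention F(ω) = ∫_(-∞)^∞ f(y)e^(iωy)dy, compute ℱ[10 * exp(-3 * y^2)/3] 10 * sqrt(3) * sqrt(pi) * exp(-ω^2/12)/9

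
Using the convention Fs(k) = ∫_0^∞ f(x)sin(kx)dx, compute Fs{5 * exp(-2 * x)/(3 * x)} 5 * atan(k/2)/3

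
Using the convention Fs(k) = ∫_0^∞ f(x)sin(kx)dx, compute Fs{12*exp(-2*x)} 12*k/(k^2 + 4)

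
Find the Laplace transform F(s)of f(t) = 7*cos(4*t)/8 7*s/(8*(s^2 + 16))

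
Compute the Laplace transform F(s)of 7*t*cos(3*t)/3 7*(s^2 - 9)/(3*(s^2 + 9)^2)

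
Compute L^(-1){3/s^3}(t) 3*t^2/2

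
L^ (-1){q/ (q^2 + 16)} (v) cos (4 * v)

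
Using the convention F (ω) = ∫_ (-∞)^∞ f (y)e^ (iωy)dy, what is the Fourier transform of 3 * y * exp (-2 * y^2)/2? 3 * sqrt (2) * I * sqrt (pi) * ω * exp (-ω^2/8)/16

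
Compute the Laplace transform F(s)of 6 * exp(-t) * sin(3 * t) 18/((s + 1)^2 + 9)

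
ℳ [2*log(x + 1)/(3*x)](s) -2*pi*csc(pi*s)/(3*s - 3)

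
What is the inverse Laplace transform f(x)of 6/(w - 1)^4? x^3*exp(x)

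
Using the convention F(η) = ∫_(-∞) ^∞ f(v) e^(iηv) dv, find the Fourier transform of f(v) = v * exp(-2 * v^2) sqrt(2) * I * sqrt(pi) * η * exp(-η^2/8) /8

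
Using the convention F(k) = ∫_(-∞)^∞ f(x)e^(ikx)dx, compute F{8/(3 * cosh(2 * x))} 4 * pi/(3 * cosh(pi * k/4))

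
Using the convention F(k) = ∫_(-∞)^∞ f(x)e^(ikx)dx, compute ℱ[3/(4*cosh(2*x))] 3*pi/(8*cosh(pi*k/4))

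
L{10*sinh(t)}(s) 10/(s^2 - 1)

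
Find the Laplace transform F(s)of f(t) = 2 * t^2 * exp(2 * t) 4/(s - 2)^3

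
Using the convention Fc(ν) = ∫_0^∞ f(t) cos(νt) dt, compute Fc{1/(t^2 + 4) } pi*exp(-2*ν) /4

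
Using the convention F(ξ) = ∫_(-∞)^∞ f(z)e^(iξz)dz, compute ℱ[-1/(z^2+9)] -pi*exp(-3*Abs(ξ))/3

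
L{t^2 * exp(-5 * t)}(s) 2/(s + 5)^3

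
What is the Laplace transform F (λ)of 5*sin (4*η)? 20/ (λ^2 + 16)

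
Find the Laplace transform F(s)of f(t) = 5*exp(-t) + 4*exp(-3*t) 5/(s + 1) + 4/(s + 3)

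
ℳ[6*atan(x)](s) -3*pi*sec(pi*s/2)/s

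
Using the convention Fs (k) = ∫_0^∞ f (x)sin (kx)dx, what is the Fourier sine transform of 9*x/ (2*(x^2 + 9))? 9*pi*exp (-3*k)/4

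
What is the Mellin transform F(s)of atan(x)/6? -pi*sec(pi*s/2)/(12*s)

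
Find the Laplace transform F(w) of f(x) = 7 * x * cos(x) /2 7 * (w^2 - 1) /(2 * (w^2 + 1) ^2) 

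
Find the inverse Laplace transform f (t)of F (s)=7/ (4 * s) 7/4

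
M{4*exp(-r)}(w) 4*gamma(w)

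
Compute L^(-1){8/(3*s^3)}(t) 4*t^2/3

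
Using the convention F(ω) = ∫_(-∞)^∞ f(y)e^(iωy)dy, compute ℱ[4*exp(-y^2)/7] 4*sqrt(pi)*exp(-ω^2/4)/7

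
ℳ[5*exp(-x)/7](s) 5*gamma(s)/7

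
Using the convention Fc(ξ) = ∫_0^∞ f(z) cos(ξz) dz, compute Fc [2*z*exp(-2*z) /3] 2*(4 - ξ^2) /(3*(ξ^2 + 4) ^2) 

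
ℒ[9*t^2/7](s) 18/(7*s^3) 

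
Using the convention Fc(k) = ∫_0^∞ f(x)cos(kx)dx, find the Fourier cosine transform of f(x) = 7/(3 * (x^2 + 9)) 7 * pi * exp(-3 * k)/18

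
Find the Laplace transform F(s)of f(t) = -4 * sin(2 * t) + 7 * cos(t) 7 * s/(s^2 + 1) - 8/(s^2 + 4)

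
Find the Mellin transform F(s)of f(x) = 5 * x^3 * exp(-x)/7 5 * gamma(s + 3)/7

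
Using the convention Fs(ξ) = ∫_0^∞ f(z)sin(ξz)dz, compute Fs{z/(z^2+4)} pi*exp(-2*ξ)/2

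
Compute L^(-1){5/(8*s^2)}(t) 5*t/8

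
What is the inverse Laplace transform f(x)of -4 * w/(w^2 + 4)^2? -x * sin(2 * x)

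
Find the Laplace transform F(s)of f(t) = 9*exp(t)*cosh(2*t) 9*(s - 1)/((s - 1)^2 - 4)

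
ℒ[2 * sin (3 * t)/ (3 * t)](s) 2 * atan (3/s)/3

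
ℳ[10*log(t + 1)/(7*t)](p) -10*pi*csc(pi*p)/(7*p - 7)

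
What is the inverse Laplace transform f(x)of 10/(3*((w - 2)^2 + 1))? 10*exp(2*x)*sin(x)/3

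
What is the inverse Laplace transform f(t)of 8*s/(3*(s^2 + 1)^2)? 4*t*sin(t)/3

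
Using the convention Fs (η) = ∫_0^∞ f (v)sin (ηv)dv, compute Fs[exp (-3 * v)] η/ (η^2+9)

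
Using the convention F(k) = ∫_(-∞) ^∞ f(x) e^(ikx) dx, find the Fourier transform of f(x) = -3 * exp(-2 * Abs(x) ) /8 -3/(2 * k^2+8) 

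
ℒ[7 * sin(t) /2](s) 7/(2 * (s^2+1) ) 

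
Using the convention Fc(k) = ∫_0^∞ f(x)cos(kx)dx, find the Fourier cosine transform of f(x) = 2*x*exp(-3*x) 2*(9 - k^2)/(k^2 + 9)^2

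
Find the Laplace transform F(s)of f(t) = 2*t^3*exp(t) 12/(s - 1)^4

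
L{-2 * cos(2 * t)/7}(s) -2 * s/(7 * s^2 + 28)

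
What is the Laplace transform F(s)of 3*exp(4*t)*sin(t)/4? 3/(4*((s - 4)^2 + 1))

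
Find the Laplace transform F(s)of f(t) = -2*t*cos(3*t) 2*(9 - s^2)/(s^2 + 9)^2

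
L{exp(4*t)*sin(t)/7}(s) 1/(7*((s - 4)^2 + 1))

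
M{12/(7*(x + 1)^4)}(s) 2*gamma(s)*gamma(4 - s)/7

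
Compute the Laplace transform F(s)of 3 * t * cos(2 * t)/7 3 * (s^2 - 4)/(7 * (s^2+4)^2)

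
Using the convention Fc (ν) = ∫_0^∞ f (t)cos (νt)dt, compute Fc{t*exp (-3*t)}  (9 - ν^2)/ (ν^2 + 9)^2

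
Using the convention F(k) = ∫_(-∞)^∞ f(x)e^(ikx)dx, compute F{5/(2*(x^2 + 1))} 5*pi*exp(-Abs(k))/2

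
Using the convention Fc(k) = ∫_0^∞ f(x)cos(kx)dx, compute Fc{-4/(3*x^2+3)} -2*pi*exp(-k)/3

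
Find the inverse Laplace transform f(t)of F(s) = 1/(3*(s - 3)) exp(3*t)/3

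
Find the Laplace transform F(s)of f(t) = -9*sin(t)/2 -9/(2*s^2 + 2)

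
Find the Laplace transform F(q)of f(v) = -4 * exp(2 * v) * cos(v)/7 4 * (2 - q)/(7 * ((q - 2)^2+1))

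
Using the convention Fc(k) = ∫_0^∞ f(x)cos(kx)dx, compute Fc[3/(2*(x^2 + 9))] pi*exp(-3*k)/4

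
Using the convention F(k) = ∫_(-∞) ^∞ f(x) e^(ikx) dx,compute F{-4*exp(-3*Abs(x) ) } -24/(k^2+9) 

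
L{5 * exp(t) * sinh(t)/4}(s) 5/(4 * s * (s - 2))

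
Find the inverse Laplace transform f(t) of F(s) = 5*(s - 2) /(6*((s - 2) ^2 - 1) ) 5*exp(2*t)*cosh(t) /6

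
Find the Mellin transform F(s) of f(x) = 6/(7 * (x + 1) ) 6 * pi * csc(pi * s) /7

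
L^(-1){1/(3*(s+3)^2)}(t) t*exp(-3*t)/3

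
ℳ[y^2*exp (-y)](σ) gamma (σ + 2)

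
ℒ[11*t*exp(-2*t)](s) 11/(s + 2)^2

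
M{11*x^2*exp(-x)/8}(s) 11*gamma(s + 2)/8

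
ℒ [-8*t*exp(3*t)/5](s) -8/(5*(s - 3)^2)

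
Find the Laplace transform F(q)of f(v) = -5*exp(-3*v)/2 -5/(2*q + 6)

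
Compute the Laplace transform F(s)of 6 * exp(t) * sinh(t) 6/(s * (s - 2))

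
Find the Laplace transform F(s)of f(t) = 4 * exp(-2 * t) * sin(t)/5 4/(5 * ((s + 2)^2 + 1))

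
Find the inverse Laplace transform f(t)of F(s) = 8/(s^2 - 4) 4*sinh(2*t)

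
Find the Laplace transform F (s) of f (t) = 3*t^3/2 9/s^4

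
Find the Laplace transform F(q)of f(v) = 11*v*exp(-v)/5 11/(5*(q+1)^2)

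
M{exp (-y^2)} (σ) gamma (σ/2)/2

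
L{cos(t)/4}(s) s/(4*(s^2 + 1))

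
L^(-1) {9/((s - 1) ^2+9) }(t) 3*exp(t)*sin(3*t) 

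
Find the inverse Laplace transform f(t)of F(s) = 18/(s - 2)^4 3*t^3*exp(2*t)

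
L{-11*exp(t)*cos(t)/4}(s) 11*(1 - s)/(4*((s - 1)^2 + 1))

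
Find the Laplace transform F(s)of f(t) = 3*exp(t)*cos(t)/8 3*(s - 1)/(8*((s - 1)^2 + 1))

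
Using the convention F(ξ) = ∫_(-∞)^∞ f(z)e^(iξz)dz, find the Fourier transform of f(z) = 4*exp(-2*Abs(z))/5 16/(5*(ξ^2 + 4))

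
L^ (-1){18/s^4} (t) 3*t^3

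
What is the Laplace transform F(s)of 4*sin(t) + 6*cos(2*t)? 6*s/(s^2 + 4) + 4/(s^2 + 1)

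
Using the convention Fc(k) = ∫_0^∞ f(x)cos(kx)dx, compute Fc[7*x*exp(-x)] 7*(1 - k^2)/(k^2 + 1)^2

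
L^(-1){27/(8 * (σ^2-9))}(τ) 9 * sinh(3 * τ)/8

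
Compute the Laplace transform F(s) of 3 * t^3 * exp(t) 18/(s - 1) ^4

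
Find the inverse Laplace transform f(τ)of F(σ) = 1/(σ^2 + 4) sin(2 * τ)/2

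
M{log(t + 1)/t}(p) -pi * csc(pi * p)/(p - 1)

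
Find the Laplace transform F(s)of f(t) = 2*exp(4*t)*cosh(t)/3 2*(s - 4)/(3*((s - 4)^2-1))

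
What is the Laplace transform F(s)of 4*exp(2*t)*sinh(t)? 4/((s - 2)^2 - 1)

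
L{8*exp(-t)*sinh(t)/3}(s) 8/(3*s*(s+2))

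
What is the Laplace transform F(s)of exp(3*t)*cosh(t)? (s - 3)/((s - 3)^2 - 1)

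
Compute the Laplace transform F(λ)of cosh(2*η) λ/(λ^2 - 4)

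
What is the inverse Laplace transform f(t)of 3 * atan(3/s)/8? 3 * sin(3 * t)/(8 * t)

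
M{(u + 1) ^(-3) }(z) pi * (z - 2) * (z - 1) /(2 * sin(pi * z) ) 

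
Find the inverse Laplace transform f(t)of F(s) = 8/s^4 4*t^3/3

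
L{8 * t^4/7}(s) 192/(7 * s^5)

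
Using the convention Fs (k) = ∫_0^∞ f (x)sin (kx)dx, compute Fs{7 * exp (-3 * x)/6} 7 * k/ (6 * (k^2 + 9))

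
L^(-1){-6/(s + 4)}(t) -6 * exp(-4 * t)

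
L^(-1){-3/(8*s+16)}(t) -3*exp(-2*t)/8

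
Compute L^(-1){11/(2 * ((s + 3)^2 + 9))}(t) 11 * exp(-3 * t) * sin(3 * t)/6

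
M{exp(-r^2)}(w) gamma(w/2)/2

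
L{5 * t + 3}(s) 5/s^2 + 3/s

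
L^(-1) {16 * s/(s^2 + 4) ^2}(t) 4 * t * sin(2 * t) 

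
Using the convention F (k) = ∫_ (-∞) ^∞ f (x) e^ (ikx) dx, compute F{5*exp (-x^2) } 5*sqrt (pi)*exp (-k^2/4) 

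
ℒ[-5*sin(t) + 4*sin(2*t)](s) 8/(s^2 + 4) - 5/(s^2 + 1)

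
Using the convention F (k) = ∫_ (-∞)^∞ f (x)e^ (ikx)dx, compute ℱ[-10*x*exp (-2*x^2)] -5*sqrt (2)*I*sqrt (pi)*k*exp (-k^2/8)/4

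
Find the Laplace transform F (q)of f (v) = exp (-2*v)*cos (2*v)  (q + 2)/ ( (q + 2)^2 + 4)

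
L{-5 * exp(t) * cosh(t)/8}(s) 5 * (1 - s)/(8 * s * (s - 2))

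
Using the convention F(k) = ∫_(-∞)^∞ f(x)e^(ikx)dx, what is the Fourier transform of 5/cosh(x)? 5*pi/cosh(pi*k/2)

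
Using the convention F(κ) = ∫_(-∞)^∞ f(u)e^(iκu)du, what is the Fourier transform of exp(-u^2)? sqrt(pi) * exp(-κ^2/4)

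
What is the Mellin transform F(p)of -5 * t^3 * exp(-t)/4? -5 * gamma(p + 3)/4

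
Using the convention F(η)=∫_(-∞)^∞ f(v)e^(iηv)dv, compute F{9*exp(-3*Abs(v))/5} 54/(5*(η^2 + 9))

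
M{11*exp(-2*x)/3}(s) 11*gamma(s)/(3*2^s)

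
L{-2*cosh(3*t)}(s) -2*s/(s^2 - 9)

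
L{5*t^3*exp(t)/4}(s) 15/(2*(s - 1)^4)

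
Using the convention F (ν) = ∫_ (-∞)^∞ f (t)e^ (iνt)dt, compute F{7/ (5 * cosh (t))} 7 * pi/ (5 * cosh (pi * ν/2))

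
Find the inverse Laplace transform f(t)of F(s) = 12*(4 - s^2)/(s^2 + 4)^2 -12*t*cos(2*t)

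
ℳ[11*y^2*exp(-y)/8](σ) 11*gamma(σ + 2)/8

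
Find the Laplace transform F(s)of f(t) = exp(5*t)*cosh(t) (s - 5)/((s - 5)^2 - 1)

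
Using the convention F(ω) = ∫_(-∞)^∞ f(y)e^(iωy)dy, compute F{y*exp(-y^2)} I*sqrt(pi)*ω*exp(-ω^2/4)/2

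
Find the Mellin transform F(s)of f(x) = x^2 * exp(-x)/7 gamma(s + 2)/7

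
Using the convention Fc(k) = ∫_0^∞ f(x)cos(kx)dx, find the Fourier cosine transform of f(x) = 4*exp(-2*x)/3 8/(3*(k^2+4))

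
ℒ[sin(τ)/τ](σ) atan(1/σ)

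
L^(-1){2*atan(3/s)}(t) 2*sin(3*t)/t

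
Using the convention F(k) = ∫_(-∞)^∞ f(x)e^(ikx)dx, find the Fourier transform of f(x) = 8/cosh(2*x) 4*pi/cosh(pi*k/4)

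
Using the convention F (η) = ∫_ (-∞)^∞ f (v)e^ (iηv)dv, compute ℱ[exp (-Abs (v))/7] 2/ (7 * (η^2 + 1))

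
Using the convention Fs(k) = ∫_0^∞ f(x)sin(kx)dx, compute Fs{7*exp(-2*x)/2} 7*k/(2*(k^2 + 4))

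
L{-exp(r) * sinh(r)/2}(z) -1/(2 * z * (z - 2))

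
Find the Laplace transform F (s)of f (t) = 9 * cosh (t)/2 9 * s/ (2 * (s^2 - 1))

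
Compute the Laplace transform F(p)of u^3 6/p^4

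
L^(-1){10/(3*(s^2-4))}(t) 5*sinh(2*t)/3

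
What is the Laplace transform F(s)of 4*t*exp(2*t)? 4/(s - 2)^2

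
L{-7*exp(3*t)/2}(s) -7/(2*s - 6)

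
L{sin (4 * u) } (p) 4/ (p^2 + 16) 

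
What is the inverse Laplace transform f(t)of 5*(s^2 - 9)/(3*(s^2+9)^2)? 5*t*cos(3*t)/3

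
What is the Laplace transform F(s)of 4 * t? 4/s^2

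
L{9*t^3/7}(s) 54/(7*s^4)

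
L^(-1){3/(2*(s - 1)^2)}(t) 3*t*exp(t)/2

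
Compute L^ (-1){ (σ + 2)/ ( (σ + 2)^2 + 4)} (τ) exp (-2*τ)*cos (2*τ)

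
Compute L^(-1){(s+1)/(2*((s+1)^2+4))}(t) exp(-t)*cos(2*t)/2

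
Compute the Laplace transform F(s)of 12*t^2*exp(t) 24/(s - 1)^3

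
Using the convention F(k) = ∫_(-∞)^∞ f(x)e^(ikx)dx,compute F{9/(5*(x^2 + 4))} 9*pi*exp(-2*Abs(k))/10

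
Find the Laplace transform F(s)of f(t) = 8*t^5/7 960/(7*s^6)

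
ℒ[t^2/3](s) 2/(3 * s^3)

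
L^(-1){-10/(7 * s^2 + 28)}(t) -5 * sin(2 * t)/7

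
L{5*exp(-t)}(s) 5/(s + 1)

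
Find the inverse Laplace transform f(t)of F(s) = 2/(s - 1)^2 2 * t * exp(t)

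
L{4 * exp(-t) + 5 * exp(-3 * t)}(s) 4/(s + 1) + 5/(s + 3)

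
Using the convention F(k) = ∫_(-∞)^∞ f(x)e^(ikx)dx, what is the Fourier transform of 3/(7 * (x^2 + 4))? 3 * pi * exp(-2 * Abs(k))/14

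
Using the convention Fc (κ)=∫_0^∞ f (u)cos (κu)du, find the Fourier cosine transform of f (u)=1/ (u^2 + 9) pi*exp (-3*κ)/6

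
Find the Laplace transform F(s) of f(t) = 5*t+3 3/s+5/s^2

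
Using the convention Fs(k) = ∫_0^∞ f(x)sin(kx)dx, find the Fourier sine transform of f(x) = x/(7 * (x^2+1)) pi * exp(-k)/14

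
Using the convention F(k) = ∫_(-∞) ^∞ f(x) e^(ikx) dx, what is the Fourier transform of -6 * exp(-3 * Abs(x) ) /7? -36/(7 * k^2 + 63) 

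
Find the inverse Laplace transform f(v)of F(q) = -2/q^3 -v^2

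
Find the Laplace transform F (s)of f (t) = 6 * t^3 36/s^4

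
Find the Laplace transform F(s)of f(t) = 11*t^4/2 132/s^5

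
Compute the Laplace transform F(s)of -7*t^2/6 -7/(3*s^3)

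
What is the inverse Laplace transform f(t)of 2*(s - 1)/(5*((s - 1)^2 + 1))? 2*exp(t)*cos(t)/5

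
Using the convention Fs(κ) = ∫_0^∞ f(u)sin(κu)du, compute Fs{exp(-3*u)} κ/(κ^2 + 9)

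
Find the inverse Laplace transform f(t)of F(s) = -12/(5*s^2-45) -4*sinh(3*t)/5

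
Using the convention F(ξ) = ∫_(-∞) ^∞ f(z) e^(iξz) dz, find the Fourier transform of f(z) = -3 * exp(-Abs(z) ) -6/(ξ^2+1) 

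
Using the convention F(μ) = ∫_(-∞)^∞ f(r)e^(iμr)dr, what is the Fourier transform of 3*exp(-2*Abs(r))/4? 3/(μ^2 + 4)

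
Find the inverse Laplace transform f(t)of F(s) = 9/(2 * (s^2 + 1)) 9 * sin(t)/2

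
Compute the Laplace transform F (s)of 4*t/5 4/ (5*s^2)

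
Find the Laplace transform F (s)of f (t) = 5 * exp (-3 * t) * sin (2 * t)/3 10/ (3 * ( (s + 3)^2 + 4))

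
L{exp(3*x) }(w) 1/(w - 3) 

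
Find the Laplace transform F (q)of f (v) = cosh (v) q/ (q^2 - 1)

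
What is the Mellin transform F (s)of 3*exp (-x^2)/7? 3*gamma (s/2)/14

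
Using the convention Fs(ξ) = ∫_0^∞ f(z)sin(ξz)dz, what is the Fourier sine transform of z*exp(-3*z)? 6*ξ/(ξ^2 + 9)^2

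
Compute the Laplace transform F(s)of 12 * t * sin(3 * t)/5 72 * s/(5 * (s^2 + 9)^2)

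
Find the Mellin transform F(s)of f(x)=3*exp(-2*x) 3*gamma(s)/2^s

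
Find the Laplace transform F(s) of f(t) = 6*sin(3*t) 18/(s^2 + 9) 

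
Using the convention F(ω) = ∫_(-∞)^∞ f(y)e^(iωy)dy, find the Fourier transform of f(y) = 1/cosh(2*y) pi/(2*cosh(pi*ω/4))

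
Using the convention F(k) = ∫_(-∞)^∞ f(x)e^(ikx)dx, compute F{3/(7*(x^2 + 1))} 3*pi*exp(-Abs(k))/7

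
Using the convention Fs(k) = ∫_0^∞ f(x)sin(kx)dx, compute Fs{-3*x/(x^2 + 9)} -3*pi*exp(-3*k)/2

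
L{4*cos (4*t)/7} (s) 4*s/ (7*(s^2 + 16))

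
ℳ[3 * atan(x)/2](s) -3 * pi * sec(pi * s/2)/(4 * s)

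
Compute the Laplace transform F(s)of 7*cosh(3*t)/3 7*s/(3*(s^2 - 9))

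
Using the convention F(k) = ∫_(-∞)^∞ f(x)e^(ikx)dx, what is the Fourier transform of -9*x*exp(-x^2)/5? -9*I*sqrt(pi)*k*exp(-k^2/4)/10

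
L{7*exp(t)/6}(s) 7/(6*(s - 1))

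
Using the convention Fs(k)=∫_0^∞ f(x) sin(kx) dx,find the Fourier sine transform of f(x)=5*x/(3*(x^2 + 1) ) 5*pi*exp(-k) /6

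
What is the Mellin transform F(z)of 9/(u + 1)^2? -9*pi*(z - 1)/sin(pi*z)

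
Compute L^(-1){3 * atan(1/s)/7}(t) 3 * sin(t)/(7 * t)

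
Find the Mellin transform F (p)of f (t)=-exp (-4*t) -gamma (p)/4^p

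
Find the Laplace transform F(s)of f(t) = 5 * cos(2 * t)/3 5 * s/(3 * (s^2 + 4))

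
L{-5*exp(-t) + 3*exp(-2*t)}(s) 3/(s + 2) - 5/(s + 1)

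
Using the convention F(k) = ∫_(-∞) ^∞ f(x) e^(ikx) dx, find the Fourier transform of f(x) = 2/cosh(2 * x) pi/cosh(pi * k/4) 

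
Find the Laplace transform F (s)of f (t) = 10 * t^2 20/s^3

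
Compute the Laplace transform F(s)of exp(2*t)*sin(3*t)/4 3/(4*((s - 2)^2 + 9))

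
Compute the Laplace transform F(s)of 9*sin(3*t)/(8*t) 9*atan(3/s)/8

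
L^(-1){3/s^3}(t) 3*t^2/2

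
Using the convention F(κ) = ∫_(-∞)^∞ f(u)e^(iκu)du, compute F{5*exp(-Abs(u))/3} 10/(3*(κ^2 + 1))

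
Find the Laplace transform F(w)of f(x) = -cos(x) -w/(w^2 + 1)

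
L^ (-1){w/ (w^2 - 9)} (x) cosh (3*x)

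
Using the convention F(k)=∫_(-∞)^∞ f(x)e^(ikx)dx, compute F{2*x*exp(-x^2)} I*sqrt(pi)*k*exp(-k^2/4)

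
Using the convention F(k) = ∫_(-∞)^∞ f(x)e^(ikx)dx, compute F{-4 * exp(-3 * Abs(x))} -24/(k^2 + 9)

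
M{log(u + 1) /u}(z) -pi*csc(pi*z) /(z - 1) 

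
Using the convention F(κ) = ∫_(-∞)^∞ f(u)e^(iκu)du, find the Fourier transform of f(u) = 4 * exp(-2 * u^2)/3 2 * sqrt(2) * sqrt(pi) * exp(-κ^2/8)/3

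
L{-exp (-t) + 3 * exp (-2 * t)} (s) 3/ (s + 2) - 1/ (s + 1)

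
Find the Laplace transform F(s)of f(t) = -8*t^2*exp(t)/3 -16/(3*(s - 1)^3)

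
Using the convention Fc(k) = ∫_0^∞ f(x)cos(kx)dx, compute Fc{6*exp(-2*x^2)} 3*sqrt(2)*sqrt(pi)*exp(-k^2/8)/2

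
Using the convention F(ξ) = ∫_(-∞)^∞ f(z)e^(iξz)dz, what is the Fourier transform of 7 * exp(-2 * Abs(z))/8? 7/(2 * (ξ^2 + 4))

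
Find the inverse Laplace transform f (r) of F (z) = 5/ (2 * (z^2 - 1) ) 5 * sinh (r) /2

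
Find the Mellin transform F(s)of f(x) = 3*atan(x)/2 -3*pi*sec(pi*s/2)/(4*s)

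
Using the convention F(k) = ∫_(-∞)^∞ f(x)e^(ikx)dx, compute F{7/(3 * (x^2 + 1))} 7 * pi * exp(-Abs(k))/3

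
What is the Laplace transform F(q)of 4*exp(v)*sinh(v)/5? 4/(5*q*(q - 2))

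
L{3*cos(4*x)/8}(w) 3*w/(8*(w^2 + 16))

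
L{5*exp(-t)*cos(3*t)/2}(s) 5*(s + 1)/(2*((s + 1)^2 + 9))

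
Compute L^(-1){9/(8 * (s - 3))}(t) 9 * exp(3 * t)/8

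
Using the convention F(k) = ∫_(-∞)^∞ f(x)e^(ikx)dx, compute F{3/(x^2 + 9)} pi * exp(-3 * Abs(k))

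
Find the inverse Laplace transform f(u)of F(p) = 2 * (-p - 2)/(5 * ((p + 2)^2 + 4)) -2 * exp(-2 * u) * cos(2 * u)/5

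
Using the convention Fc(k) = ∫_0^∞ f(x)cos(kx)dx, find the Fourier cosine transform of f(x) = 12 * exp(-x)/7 12/(7 * (k^2 + 1))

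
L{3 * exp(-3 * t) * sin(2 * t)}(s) 6/((s + 3)^2 + 4)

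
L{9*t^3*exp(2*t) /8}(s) 27/(4*(s - 2) ^4) 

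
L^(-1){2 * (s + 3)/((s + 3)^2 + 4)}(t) 2 * exp(-3 * t) * cos(2 * t)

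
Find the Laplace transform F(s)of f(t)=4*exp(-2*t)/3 4/(3*(s + 2))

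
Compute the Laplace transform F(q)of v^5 120/q^6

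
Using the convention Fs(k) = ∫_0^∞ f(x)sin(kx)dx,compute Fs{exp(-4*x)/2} k/(2*(k^2 + 16))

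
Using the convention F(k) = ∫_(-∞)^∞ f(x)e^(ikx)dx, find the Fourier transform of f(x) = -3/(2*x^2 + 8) -3*pi*exp(-2*Abs(k))/4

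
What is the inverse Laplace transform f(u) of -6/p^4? -u^3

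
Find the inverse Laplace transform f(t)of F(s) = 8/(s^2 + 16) 2 * sin(4 * t)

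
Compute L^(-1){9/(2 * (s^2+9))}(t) 3 * sin(3 * t)/2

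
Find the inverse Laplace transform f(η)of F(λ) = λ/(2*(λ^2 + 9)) cos(3*η)/2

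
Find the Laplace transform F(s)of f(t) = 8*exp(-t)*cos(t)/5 8*(s + 1)/(5*((s + 1)^2 + 1))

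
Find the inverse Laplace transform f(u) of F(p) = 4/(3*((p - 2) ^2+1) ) 4*exp(2*u)*sin(u) /3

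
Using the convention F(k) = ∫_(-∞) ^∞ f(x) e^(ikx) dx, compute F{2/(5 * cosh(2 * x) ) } pi/(5 * cosh(pi * k/4) ) 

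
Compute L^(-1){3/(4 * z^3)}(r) 3 * r^2/8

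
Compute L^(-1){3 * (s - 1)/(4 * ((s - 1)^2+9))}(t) 3 * exp(t) * cos(3 * t)/4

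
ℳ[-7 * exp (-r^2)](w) -7 * gamma (w/2) /2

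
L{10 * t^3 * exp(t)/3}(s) 20/(s - 1)^4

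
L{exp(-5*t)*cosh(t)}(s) (s + 5)/((s + 5)^2 - 1)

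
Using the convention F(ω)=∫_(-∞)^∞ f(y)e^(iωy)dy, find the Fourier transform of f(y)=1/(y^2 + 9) pi*exp(-3*Abs(ω))/3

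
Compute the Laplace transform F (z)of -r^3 -6/z^4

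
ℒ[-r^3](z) -6/z^4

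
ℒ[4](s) 4/s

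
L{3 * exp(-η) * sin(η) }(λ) 3/((λ + 1) ^2 + 1) 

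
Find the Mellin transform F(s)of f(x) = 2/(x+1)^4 gamma(s)*gamma(4 - s)/3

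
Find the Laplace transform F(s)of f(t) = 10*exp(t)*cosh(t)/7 10*(s - 1)/(7*s*(s - 2))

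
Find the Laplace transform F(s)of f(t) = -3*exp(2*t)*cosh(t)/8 3*(2 - s)/(8*((s - 2)^2 - 1))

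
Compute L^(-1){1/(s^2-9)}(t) sinh(3*t)/3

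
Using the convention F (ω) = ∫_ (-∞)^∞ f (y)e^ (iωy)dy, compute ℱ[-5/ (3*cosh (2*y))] -5*pi/ (6*cosh (pi*ω/4))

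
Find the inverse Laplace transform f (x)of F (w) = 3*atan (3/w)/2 3*sin (3*x)/ (2*x)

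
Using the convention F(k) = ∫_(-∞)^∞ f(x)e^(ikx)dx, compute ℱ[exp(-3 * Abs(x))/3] 2/(k^2 + 9)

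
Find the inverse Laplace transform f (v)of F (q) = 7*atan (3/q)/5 7*sin (3*v)/ (5*v)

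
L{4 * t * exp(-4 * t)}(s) 4/(s + 4)^2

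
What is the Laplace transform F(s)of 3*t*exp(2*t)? 3/(s - 2)^2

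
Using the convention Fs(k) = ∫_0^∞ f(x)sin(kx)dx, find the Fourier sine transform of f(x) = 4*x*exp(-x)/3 8*k/(3*(k^2 + 1)^2)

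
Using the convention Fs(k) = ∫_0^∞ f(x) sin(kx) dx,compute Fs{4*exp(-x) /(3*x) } 4*atan(k) /3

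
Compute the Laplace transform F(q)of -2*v -2/q^2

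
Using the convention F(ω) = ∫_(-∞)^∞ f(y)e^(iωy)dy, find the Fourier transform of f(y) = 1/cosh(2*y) pi/(2*cosh(pi*ω/4))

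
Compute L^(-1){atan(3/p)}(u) sin(3 * u)/u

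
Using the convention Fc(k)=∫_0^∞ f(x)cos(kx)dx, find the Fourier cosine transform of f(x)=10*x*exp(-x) 10*(1 - k^2)/(k^2 + 1)^2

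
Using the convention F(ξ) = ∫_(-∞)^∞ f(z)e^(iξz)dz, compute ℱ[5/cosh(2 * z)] 5 * pi/(2 * cosh(pi * ξ/4))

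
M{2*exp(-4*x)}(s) 2^(1 - 2*s)*gamma(s)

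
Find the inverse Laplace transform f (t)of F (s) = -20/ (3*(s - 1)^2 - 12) -10*exp (t)*sinh (2*t)/3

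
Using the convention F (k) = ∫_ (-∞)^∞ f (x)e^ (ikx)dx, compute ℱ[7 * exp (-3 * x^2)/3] 7 * sqrt (3) * sqrt (pi) * exp (-k^2/12)/9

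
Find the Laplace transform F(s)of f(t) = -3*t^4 -72/s^5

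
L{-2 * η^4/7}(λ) -48/(7 * λ^5)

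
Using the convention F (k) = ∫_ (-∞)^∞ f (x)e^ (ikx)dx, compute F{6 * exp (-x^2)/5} 6 * sqrt (pi) * exp (-k^2/4)/5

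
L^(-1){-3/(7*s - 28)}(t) -3*exp(4*t)/7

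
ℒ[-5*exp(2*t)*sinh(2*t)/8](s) -5/(4*s*(s - 4))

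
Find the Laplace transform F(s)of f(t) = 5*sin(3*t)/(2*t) 5*atan(3/s)/2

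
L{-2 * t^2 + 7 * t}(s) 7/s^2-4/s^3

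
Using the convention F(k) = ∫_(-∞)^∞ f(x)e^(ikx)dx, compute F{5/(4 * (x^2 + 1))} 5 * pi * exp(-Abs(k))/4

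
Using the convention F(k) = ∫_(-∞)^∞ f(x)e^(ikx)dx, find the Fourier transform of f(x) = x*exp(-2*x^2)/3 sqrt(2)*I*sqrt(pi)*k*exp(-k^2/8)/24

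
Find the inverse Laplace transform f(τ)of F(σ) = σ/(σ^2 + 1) cos(τ)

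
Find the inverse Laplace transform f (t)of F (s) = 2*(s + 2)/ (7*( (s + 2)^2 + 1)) 2*exp (-2*t)*cos (t)/7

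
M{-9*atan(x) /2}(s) 9*pi*sec(pi*s/2) /(4*s) 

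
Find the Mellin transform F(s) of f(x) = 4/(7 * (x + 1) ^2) -4 * pi * (s - 1) /(7 * sin(pi * s) ) 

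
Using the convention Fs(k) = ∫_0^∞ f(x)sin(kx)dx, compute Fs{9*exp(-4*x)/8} 9*k/(8*(k^2 + 16))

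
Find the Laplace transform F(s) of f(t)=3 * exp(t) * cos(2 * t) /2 3 * (s - 1) /(2 * ((s - 1) ^2+4) ) 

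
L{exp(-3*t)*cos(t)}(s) (s + 3)/((s + 3)^2 + 1)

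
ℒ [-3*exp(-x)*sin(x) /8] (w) -3/(8*(w + 1) ^2 + 8) 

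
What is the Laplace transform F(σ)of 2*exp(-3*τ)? 2/(σ + 3)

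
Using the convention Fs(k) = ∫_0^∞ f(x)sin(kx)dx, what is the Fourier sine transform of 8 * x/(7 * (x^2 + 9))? 4 * pi * exp(-3 * k)/7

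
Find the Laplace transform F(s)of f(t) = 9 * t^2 18/s^3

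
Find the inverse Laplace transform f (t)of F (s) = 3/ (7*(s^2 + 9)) sin (3*t)/7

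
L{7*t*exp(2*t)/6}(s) 7/(6*(s - 2)^2)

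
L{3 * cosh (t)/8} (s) 3 * s/ (8 * (s^2-1))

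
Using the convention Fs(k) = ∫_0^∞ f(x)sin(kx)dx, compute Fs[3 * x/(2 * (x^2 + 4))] 3 * pi * exp(-2 * k)/4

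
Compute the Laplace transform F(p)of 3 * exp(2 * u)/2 3/(2 * (p - 2))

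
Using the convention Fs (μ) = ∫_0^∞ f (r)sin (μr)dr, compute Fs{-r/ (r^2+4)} -pi * exp (-2 * μ)/2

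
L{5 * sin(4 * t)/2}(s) 10/(s^2+16)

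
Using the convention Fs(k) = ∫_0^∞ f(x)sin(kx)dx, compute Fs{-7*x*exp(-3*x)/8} -21*k/(4*(k^2 + 9)^2)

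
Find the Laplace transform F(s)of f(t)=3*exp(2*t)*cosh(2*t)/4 3*(s - 2)/(4*s*(s - 4))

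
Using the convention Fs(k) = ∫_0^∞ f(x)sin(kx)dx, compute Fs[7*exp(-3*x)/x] 7*atan(k/3)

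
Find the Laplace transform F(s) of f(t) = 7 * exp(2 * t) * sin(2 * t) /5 14/(5 * ((s - 2) ^2+4) ) 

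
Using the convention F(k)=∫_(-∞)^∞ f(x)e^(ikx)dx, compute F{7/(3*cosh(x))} 7*pi/(3*cosh(pi*k/2))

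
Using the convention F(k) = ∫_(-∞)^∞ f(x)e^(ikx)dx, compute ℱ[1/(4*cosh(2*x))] pi/(8*cosh(pi*k/4))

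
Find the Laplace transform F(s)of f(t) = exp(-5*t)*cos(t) (s + 5)/((s + 5)^2 + 1)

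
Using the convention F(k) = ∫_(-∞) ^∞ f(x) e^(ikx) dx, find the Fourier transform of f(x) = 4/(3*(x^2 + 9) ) 4*pi*exp(-3*Abs(k) ) /9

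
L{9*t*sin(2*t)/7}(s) 36*s/(7*(s^2+4)^2)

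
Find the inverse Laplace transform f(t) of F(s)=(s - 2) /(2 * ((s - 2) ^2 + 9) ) exp(2 * t) * cos(3 * t) /2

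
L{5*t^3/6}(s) 5/s^4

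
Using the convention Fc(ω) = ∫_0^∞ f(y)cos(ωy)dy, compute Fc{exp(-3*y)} 3/(ω^2 + 9)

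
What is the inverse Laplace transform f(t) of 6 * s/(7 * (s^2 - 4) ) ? 6 * cosh(2 * t) /7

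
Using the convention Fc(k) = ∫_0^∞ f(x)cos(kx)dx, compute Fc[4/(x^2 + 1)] 2*pi*exp(-k)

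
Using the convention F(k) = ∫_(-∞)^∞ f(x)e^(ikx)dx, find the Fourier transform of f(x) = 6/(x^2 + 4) 3 * pi * exp(-2 * Abs(k))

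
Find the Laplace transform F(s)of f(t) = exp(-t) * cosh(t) (s + 1)/(s * (s + 2))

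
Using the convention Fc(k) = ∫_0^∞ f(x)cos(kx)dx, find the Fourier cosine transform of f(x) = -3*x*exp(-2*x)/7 3*(k^2 - 4)/(7*(k^2 + 4)^2)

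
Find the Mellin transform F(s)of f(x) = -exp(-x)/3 -gamma(s)/3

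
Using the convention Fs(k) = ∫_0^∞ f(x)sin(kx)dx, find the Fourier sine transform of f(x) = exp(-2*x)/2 k/(2*(k^2 + 4))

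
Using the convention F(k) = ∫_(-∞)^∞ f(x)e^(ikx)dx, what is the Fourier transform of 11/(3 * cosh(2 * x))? 11 * pi/(6 * cosh(pi * k/4))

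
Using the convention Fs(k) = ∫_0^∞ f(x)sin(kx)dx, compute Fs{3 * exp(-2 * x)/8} 3 * k/(8 * (k^2 + 4))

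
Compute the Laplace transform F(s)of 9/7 9/(7*s)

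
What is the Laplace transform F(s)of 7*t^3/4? 21/(2*s^4)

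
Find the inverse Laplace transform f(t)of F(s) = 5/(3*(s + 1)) 5*exp(-t)/3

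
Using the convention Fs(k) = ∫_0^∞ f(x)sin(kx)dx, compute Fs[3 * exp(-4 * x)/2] 3 * k/(2 * (k^2+16))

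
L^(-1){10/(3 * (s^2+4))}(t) 5 * sin(2 * t)/3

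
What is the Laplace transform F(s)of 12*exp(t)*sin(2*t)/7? 24/(7*((s - 1)^2 + 4))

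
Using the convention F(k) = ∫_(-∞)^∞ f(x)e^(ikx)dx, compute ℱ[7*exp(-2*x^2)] 7*sqrt(2)*sqrt(pi)*exp(-k^2/8)/2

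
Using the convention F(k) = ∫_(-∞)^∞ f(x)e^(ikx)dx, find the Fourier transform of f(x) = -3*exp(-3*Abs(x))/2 -9/(k^2 + 9)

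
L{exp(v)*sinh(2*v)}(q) 2/((q - 1)^2 - 4)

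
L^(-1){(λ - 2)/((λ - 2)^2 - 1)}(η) exp(2*η)*cosh(η)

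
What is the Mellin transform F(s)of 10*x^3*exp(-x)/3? 10*gamma(s + 3)/3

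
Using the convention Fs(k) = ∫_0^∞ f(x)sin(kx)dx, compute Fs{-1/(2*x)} -pi/4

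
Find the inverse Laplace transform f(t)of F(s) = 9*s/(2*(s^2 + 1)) 9*cos(t)/2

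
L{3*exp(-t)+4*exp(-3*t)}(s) 4/(s+3)+3/(s+1)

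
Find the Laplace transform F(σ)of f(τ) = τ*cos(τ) (σ^2 - 1)/(σ^2 + 1)^2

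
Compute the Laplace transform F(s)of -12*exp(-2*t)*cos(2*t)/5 12*(-s - 2)/(5*((s + 2)^2 + 4))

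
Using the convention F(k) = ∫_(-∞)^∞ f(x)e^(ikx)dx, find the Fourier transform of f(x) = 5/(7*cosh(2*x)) 5*pi/(14*cosh(pi*k/4))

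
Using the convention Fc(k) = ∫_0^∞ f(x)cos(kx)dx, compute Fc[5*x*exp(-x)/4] 5*(1 - k^2)/(4*(k^2 + 1)^2)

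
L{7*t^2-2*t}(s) 14/s^3-2/s^2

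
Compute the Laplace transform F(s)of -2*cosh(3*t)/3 -2*s/(3*s^2 - 27)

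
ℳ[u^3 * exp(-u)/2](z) gamma(z+3)/2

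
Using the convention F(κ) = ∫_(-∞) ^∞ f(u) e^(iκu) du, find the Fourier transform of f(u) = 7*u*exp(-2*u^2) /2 7*sqrt(2)*I*sqrt(pi)*κ*exp(-κ^2/8) /16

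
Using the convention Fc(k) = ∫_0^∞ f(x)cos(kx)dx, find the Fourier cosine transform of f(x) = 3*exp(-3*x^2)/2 sqrt(3)*sqrt(pi)*exp(-k^2/12)/4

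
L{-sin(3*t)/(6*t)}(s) -atan(3/s)/6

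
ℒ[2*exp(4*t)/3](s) 2/(3*(s - 4))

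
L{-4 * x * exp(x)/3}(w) -4/(3 * (w - 1)^2)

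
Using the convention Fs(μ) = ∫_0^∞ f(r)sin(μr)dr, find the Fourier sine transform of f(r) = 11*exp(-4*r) 11*μ/(μ^2 + 16)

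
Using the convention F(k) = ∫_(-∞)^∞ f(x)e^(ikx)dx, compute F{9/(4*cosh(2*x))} 9*pi/(8*cosh(pi*k/4))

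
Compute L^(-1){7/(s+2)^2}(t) 7*t*exp(-2*t)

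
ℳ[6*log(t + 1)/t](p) -6*pi*csc(pi*p)/(p - 1)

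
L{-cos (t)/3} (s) -s/ (3 * s^2+3)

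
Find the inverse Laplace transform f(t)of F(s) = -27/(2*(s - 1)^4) -9*t^3*exp(t)/4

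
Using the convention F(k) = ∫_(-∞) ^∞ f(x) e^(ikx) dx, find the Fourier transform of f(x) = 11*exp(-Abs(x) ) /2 11/(k^2+1) 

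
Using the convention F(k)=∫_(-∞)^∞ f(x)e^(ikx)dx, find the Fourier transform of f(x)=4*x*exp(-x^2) 2*I*sqrt(pi)*k*exp(-k^2/4)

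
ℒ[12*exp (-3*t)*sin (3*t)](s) 36/ ( (s+3)^2+9)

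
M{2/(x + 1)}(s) 2*pi*csc(pi*s)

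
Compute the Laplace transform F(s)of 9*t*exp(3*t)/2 9/(2*(s - 3)^2)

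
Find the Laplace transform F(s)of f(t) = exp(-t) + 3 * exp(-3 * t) 3/(s + 3) + 1/(s + 1)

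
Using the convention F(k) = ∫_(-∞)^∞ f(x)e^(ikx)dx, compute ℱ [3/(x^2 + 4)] 3*pi*exp(-2*Abs(k))/2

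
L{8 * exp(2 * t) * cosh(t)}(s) 8 * (s - 2)/((s - 2)^2 - 1)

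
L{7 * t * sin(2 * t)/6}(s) 14 * s/(3 * (s^2 + 4)^2)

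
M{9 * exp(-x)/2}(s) 9 * gamma(s)/2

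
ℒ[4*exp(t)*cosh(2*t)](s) 4*(s - 1)/((s - 1)^2 - 4)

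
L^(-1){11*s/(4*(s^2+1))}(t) 11*cos(t)/4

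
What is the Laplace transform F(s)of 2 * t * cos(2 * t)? 2 * (s^2 - 4)/(s^2 + 4)^2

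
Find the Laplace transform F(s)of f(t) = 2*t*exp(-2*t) 2/(s + 2)^2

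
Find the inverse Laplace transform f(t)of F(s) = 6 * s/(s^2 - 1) 6 * cosh(t)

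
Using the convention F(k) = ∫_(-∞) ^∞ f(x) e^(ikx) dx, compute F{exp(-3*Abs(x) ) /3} 2/(k^2 + 9) 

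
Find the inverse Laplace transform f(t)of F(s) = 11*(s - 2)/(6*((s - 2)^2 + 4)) 11*exp(2*t)*cos(2*t)/6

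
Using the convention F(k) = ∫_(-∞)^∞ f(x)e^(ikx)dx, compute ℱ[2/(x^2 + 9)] 2 * pi * exp(-3 * Abs(k))/3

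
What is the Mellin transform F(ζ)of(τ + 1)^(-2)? (-pi * ζ + pi)/sin(pi * ζ)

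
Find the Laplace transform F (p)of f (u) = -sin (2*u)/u -atan (2/p)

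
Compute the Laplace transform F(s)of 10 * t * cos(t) 10 * (s^2 - 1)/(s^2 + 1)^2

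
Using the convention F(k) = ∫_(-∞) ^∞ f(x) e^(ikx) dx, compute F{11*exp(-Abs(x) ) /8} 11/(4*(k^2 + 1) ) 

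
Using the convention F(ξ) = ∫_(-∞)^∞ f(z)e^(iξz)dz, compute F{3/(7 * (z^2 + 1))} 3 * pi * exp(-Abs(ξ))/7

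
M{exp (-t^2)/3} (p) gamma (p/2)/6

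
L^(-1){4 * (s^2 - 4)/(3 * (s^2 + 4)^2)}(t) 4 * t * cos(2 * t)/3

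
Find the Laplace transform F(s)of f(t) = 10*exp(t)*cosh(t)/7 10*(s - 1)/(7*s*(s - 2))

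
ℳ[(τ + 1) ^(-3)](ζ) pi * (ζ - 2) * (ζ - 1) /(2 * sin(pi * ζ) ) 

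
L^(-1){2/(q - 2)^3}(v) v^2 * exp(2 * v)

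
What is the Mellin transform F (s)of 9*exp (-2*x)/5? 9*gamma (s)/ (5*2^s)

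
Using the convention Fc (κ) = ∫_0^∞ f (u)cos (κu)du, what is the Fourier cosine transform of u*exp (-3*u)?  (9 - κ^2)/ (κ^2+9)^2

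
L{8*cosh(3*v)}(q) 8*q/(q^2 - 9)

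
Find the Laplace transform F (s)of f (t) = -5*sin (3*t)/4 -15/ (4*s^2 + 36)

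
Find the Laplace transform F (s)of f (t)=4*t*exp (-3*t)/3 4/ (3*(s + 3)^2)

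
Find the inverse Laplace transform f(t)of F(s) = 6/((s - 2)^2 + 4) 3*exp(2*t)*sin(2*t)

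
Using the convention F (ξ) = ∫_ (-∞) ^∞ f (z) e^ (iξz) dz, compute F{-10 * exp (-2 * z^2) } -5 * sqrt (2) * sqrt (pi) * exp (-ξ^2/8) 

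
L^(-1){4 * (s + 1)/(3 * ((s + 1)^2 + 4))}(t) 4 * exp(-t) * cos(2 * t)/3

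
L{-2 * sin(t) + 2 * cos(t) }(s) 2 * s/(s^2 + 1) - 2/(s^2 + 1) 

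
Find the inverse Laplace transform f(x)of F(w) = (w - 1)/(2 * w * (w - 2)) exp(x) * cosh(x)/2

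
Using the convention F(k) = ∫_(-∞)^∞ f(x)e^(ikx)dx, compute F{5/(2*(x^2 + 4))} 5*pi*exp(-2*Abs(k))/4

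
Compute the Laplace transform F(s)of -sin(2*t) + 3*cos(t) 3*s/(s^2 + 1)-2/(s^2 + 4)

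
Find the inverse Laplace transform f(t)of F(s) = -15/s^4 -5 * t^3/2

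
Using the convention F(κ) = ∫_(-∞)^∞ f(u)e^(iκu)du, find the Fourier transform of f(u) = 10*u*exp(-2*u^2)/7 5*sqrt(2)*I*sqrt(pi)*κ*exp(-κ^2/8)/28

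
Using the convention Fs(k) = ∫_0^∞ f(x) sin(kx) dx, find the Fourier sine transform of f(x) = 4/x 2 * pi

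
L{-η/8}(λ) -1/(8 * λ^2)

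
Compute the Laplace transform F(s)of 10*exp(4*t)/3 10/(3*(s - 4))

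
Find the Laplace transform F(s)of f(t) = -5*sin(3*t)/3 -5/(s^2 + 9)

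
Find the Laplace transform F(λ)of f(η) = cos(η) λ/(λ^2 + 1)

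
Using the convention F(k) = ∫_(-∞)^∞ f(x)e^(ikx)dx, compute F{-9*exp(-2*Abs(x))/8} -9/(2*k^2 + 8)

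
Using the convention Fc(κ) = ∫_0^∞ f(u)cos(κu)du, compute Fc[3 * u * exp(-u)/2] 3 * (1 - κ^2)/(2 * (κ^2 + 1)^2)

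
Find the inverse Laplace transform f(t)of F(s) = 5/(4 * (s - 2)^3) 5 * t^2 * exp(2 * t)/8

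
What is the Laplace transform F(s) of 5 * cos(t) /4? 5 * s/(4 * (s^2+1) ) 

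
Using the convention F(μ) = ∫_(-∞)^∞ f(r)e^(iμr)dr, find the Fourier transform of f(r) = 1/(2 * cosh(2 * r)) pi/(4 * cosh(pi * μ/4))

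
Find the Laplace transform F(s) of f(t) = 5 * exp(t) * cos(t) 5 * (s - 1) /((s - 1) ^2 + 1) 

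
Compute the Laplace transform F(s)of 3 3/s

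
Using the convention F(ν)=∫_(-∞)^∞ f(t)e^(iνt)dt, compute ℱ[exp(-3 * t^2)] sqrt(3) * sqrt(pi) * exp(-ν^2/12)/3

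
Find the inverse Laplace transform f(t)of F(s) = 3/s 3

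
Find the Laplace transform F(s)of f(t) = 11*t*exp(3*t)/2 11/(2*(s - 3)^2)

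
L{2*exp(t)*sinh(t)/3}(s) 2/(3*s*(s - 2))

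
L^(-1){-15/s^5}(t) -5*t^4/8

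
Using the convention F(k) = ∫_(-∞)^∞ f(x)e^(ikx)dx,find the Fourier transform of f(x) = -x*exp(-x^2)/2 -I*sqrt(pi)*k*exp(-k^2/4)/4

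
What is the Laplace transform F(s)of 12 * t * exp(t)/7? 12/(7 * (s - 1)^2)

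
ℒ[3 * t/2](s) 3/ (2 * s^2)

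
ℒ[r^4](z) 24/z^5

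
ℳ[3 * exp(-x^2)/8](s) 3 * gamma(s/2)/16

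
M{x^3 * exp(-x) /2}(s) gamma(s + 3) /2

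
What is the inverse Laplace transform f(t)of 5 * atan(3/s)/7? 5 * sin(3 * t)/(7 * t)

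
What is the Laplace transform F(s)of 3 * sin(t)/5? 3/(5 * (s^2+1))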